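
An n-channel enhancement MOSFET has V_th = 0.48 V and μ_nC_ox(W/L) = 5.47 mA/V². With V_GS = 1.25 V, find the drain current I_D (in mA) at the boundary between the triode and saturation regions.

I_D = 1.62 mA

At the boundary V_DS = V_ov = V_GS − V_th = 1.25 − 0.48 = 0.77 V.
I_D = ½ k_n V_ov² = 0.5 × 5.47 × 0.77² = 1.62 mA.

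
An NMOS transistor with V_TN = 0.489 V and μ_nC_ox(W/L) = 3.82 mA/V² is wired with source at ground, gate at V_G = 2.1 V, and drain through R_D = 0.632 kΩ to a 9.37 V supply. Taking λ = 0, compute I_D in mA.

V_GS = V_G = 2.1 V, so V_ov = 2.1 − 0.489 = 1.61 V.
Assume saturation: I_D = ½ k_n V_ov² = 0.5 × 3.82 × 1.61² = 4.96 mA, giving V_DS = V_DD − I_D R_D = 9.37 − 4.96 × 0.632 = 6.24 V.
V_DS = 6.24 V ≥ V_ov = 1.61 V, confirming saturation.

I_D = 4.96 mA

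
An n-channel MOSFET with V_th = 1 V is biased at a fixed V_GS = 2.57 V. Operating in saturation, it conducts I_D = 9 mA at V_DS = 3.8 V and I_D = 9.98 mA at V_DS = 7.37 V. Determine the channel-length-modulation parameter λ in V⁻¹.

λ = 0.0345 V⁻¹

With V_GS fixed, I_D ∝ (1 + λ V_DS) in saturation, so I_D2/I_D1 = (1 + λ V_DS2)/(1 + λ V_DS1).
9.98/9 = 1.109 = (1 + 7.37 λ)/(1 + 3.8 λ).
Solving: λ (I_D1 V_DS2 − I_D2 V_DS1) = I_D2 − I_D1, so λ = (9.98 − 9) / (9 × 7.37 − 9.98 × 3.8) = 0.98 / 28.4 = 0.0345 V⁻¹.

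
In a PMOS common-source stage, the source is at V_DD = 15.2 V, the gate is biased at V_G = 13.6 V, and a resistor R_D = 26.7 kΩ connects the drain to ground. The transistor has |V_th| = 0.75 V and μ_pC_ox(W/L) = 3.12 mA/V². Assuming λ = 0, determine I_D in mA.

V_SG = V_DD − V_G = 15.2 − 13.6 = 1.6 V, so V_ov = 1.6 − 0.75 = 0.85 V.
Assume saturation: I_D = ½ k_p V_ov² = 0.5 × 3.12 × 0.85² = 1.13 mA, giving V_SD = V_DD − I_D R_D = 15.2 − 1.13 × 26.7 = -14.9 V.
But -14.9 V < V_ov = 0.85 V, so the device is actually in triode.
In triode I_D = k_p[V_ov V_SD − ½ V_SD²] and I_D = (V_DD − V_SD)/R_D. Equating: 41.7 V_SD² − 71.81 V_SD + 15.2 = 0, giving V_SD = 0.247 V (the root below V_ov).
I_D = (15.2 − 0.247) / 26.7 = 0.56 mA.

I_D = 0.560 mA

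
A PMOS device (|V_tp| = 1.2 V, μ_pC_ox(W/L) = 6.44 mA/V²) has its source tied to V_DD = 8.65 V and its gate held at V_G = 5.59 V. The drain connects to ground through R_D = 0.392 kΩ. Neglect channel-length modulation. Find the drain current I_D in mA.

I_D = 11.1 mA

V_SG = V_DD − V_G = 8.65 − 5.59 = 3.06 V, so V_ov = 3.06 − 1.2 = 1.86 V.
Assume saturation: I_D = ½ k_p V_ov² = 0.5 × 6.44 × 1.86² = 11.1 mA, giving V_SD = V_DD − I_D R_D = 8.65 − 11.1 × 0.392 = 4.28 V.
V_SD = 4.28 V ≥ V_ov = 1.86 V, confirming saturation.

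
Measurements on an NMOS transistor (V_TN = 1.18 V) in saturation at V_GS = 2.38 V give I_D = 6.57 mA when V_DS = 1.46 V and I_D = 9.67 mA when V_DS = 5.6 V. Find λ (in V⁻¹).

λ = 0.137 V⁻¹

With V_GS fixed, I_D ∝ (1 + λ V_DS) in saturation, so I_D2/I_D1 = (1 + λ V_DS2)/(1 + λ V_DS1).
9.67/6.57 = 1.472 = (1 + 5.6 λ)/(1 + 1.46 λ).
Solving: λ (I_D1 V_DS2 − I_D2 V_DS1) = I_D2 − I_D1, so λ = (9.67 − 6.57) / (6.57 × 5.6 − 9.67 × 1.46) = 3.1 / 22.7 = 0.137 V⁻¹.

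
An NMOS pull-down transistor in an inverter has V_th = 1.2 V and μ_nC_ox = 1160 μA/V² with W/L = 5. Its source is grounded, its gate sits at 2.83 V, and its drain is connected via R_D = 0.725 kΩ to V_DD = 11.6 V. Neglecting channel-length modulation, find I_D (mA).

I_D = 7.71 mA

V_GS = V_G = 2.83 V, so V_ov = 2.83 − 1.2 = 1.63 V.
k_n = μ_nC_ox · (W/L) = 5.8 mA/V².
Assume saturation: I_D = ½ k_n V_ov² = 0.5 × 5.8 × 1.63² = 7.71 mA, giving V_DS = V_DD − I_D R_D = 11.6 − 7.71 × 0.725 = 6.01 V.
V_DS = 6.01 V ≥ V_ov = 1.63 V, confirming saturation.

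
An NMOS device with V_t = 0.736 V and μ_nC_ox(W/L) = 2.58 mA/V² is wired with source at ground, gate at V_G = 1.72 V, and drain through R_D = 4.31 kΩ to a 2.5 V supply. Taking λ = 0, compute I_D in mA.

I_D = 0.526 mA

V_GS = V_G = 1.72 V, so V_ov = 1.72 − 0.736 = 0.984 V.
Assume saturation: I_D = ½ k_n V_ov² = 0.5 × 2.58 × 0.984² = 1.25 mA, giving V_DS = V_DD − I_D R_D = 2.5 − 1.25 × 4.31 = -2.88 V.
But -2.88 V < V_ov = 0.984 V, so the device is actually in triode.
In triode I_D = k_n[V_ov V_DS − ½ V_DS²] and I_D = (V_DD − V_DS)/R_D. Equating: 5.56 V_DS² − 11.94 V_DS + 2.5 = 0, giving V_DS = 0.235 V (the root below V_ov).
I_D = (2.5 − 0.235) / 4.31 = 0.526 mA.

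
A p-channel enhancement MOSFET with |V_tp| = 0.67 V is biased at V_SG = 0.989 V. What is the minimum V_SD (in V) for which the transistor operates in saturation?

V_SD,sat = 0.319 V

The boundary between triode and saturation is V_SD = V_SG − |V_tp| = V_ov.
V_ov = 0.989 − 0.67 = 0.319 V.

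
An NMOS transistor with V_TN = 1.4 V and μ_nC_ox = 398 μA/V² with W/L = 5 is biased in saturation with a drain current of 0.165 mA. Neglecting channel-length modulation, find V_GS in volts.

k_n = μ_nC_ox · (W/L) = 1.99 mA/V².
In saturation I_D = ½ k_n (V_GS − V_TN)², so V_GS − V_TN = √(2 I_D / k_n) = √(2 × 0.165 / 1.99) = 0.407 V.
V_GS = 1.4 + 0.407 = 1.81 V.

V_GS = 1.81 V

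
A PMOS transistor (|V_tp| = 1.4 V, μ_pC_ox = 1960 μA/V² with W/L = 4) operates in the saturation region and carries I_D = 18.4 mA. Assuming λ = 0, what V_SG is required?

V_SG = 3.57 V

k_p = μ_pC_ox · (W/L) = 7.84 mA/V².
In saturation I_D = ½ k_p (V_SG − |V_tp|)², so V_SG − |V_tp| = √(2 I_D / k_p) = √(2 × 18.4 / 7.84) = 2.17 V.
V_SG = 1.4 + 2.17 = 3.57 V.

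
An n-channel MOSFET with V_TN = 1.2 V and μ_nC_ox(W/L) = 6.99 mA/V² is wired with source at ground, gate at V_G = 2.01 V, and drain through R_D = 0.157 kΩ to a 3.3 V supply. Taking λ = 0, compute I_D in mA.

V_GS = V_G = 2.01 V, so V_ov = 2.01 − 1.2 = 0.81 V.
Assume saturation: I_D = ½ k_n V_ov² = 0.5 × 6.99 × 0.81² = 2.29 mA, giving V_DS = V_DD − I_D R_D = 3.3 − 2.29 × 0.157 = 2.94 V.
V_DS = 2.94 V ≥ V_ov = 0.81 V, confirming saturation.

I_D = 2.29 mA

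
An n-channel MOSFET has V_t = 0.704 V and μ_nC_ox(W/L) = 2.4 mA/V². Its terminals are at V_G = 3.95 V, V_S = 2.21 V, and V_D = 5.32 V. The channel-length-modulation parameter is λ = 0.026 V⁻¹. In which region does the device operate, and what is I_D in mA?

Saturation; I_D = 1.39 mA

V_GS = V_G − V_S = 3.95 − 2.21 = 1.74 V; V_DS = V_D − V_S = 5.32 − 2.21 = 3.11 V.
V_ov = V_GS − V_t = 1.74 − 0.704 = 1.04 V.
Since V_DS = 3.11 V ≥ V_ov = 1.04 V, the device is in saturation.
I_D = ½ k_n V_ov² (1 + λ V_DS) = 0.5 × 2.4 × 1.04² × (1 + 0.026 × 3.11) = 1.39 mA.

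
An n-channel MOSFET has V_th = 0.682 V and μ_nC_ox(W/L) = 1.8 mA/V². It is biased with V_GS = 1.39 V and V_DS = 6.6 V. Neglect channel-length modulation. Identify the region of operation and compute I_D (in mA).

Saturation; I_D = 0.451 mA

V_ov = V_GS − V_th = 1.39 − 0.682 = 0.708 V.
Since V_DS = 6.6 V ≥ V_ov = 0.708 V, the device is in saturation.
I_D = ½ k_n V_ov² = 0.5 × 1.8 × 0.708² = 0.451 mA.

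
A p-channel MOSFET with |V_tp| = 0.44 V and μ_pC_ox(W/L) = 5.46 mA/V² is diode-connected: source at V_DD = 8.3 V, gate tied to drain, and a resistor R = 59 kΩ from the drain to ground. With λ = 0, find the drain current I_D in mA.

With gate tied to drain, V_SG = V_SD ≥ V_SG − |V_tp|, so the device is in saturation.
KCL at the drain: ½ k_p (V_SG − |V_tp|)² = (V_DD − V_SG)/R.
Let x = V_SG − 0.44. Then 161 x² + x − 7.86 = 0, giving x = 0.218 V (positive root), so V_SG = 0.658 V.
I_D = (V_DD − V_SG)/R = (8.3 − 0.658) / 59 = 0.13 mA.

I_D = 0.130 mA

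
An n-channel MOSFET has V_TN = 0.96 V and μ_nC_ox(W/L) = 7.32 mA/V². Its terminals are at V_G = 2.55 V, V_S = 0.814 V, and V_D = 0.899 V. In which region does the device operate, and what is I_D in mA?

V_GS = V_G − V_S = 2.55 − 0.814 = 1.74 V; V_DS = V_D − V_S = 0.899 − 0.814 = 0.085 V.
V_ov = V_GS − V_TN = 1.74 − 0.96 = 0.776 V.
Since V_DS = 0.085 V < V_ov = 0.776 V, the device is in the triode region.
I_D = k_n [V_ov · V_DS − ½ V_DS²] = 7.32 × [0.776 × 0.085 − 0.5 × 0.085²] = 0.456 mA.

Triode; I_D = 0.456 mA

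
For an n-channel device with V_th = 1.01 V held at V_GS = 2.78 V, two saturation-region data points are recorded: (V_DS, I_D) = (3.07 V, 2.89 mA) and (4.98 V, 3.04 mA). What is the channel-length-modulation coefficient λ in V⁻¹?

With V_GS fixed, I_D ∝ (1 + λ V_DS) in saturation, so I_D2/I_D1 = (1 + λ V_DS2)/(1 + λ V_DS1).
3.04/2.89 = 1.052 = (1 + 4.98 λ)/(1 + 3.07 λ).
Solving: λ (I_D1 V_DS2 − I_D2 V_DS1) = I_D2 − I_D1, so λ = (3.04 − 2.89) / (2.89 × 4.98 − 3.04 × 3.07) = 0.15 / 5.06 = 0.0296 V⁻¹.

λ = 0.0296 V⁻¹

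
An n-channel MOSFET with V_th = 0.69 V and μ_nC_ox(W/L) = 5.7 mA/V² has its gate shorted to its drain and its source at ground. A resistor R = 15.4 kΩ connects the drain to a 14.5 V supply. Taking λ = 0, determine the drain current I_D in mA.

I_D = 0.861 mA

With gate tied to drain, V_GS = V_DS ≥ V_GS − V_th, so the device is in saturation.
KCL at the drain: ½ k_n (V_GS − V_th)² = (V_DD − V_GS)/R.
Let x = V_GS − 0.69. Then 43.9 x² + x − 13.81 = 0, giving x = 0.55 V (positive root), so V_GS = 1.24 V.
I_D = (V_DD − V_GS)/R = (14.5 − 1.24) / 15.4 = 0.861 mA.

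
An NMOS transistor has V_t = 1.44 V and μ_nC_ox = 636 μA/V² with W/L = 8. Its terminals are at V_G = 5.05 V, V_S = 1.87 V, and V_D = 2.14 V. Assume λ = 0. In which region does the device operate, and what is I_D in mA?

Triode; I_D = 2.20 mA

V_GS = V_G − V_S = 5.05 − 1.87 = 3.18 V; V_DS = V_D − V_S = 2.14 − 1.87 = 0.27 V.
k_n = μ_nC_ox · (W/L) = 5.088 mA/V².
V_ov = V_GS − V_t = 3.18 − 1.44 = 1.74 V.
Since V_DS = 0.27 V < V_ov = 1.74 V, the device is in the triode region.
I_D = k_n [V_ov · V_DS − ½ V_DS²] = 5.088 × [1.74 × 0.27 − 0.5 × 0.27²] = 2.2 mA.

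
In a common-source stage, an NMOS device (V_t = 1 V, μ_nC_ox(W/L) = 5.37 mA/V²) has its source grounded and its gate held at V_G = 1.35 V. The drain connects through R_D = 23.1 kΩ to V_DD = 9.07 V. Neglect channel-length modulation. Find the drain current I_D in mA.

I_D = 0.329 mA

V_GS = V_G = 1.35 V, so V_ov = 1.35 − 1 = 0.35 V.
Assume saturation: I_D = ½ k_n V_ov² = 0.5 × 5.37 × 0.35² = 0.329 mA, giving V_DS = V_DD − I_D R_D = 9.07 − 0.329 × 23.1 = 1.47 V.
V_DS = 1.47 V ≥ V_ov = 0.35 V, confirming saturation.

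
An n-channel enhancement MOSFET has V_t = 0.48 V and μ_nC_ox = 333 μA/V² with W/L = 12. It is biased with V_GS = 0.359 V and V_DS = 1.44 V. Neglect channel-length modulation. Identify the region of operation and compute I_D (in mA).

V_GS = 0.359 V < V_t = 0.48 V, so the transistor is in cutoff.

Cutoff; I_D = 0 mA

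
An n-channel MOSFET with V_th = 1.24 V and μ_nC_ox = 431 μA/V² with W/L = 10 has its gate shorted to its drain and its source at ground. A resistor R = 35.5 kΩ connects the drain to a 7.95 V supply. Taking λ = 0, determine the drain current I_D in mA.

I_D = 0.181 mA

With gate tied to drain, V_GS = V_DS ≥ V_GS − V_th, so the device is in saturation.
k_n = μ_nC_ox · (W/L) = 4.31 mA/V².
KCL at the drain: ½ k_n (V_GS − V_th)² = (V_DD − V_GS)/R.
Let x = V_GS − 1.24. Then 76.5 x² + x − 6.71 = 0, giving x = 0.29 V (positive root), so V_GS = 1.53 V.
I_D = (V_DD − V_GS)/R = (7.95 − 1.53) / 35.5 = 0.181 mA.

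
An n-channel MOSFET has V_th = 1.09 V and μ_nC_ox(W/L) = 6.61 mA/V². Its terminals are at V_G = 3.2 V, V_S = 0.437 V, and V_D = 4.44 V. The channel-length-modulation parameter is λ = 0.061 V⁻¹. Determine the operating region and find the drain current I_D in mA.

Saturation; I_D = 11.5 mA

V_GS = V_G − V_S = 3.2 − 0.437 = 2.76 V; V_DS = V_D − V_S = 4.44 − 0.437 = 4 V.
V_ov = V_GS − V_th = 2.76 − 1.09 = 1.67 V.
Since V_DS = 4 V ≥ V_ov = 1.67 V, the device is in saturation.
I_D = ½ k_n V_ov² (1 + λ V_DS) = 0.5 × 6.61 × 1.67² × (1 + 0.061 × 4) = 11.5 mA.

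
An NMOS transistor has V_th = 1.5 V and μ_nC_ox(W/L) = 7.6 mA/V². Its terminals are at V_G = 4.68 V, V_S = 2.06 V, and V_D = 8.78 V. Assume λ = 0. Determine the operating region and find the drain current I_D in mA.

Saturation; I_D = 4.77 mA

V_GS = V_G − V_S = 4.68 − 2.06 = 2.62 V; V_DS = V_D − V_S = 8.78 − 2.06 = 6.72 V.
V_ov = V_GS − V_th = 2.62 − 1.5 = 1.12 V.
Since V_DS = 6.72 V ≥ V_ov = 1.12 V, the device is in saturation.
I_D = ½ k_n V_ov² = 0.5 × 7.6 × 1.12² = 4.77 mA.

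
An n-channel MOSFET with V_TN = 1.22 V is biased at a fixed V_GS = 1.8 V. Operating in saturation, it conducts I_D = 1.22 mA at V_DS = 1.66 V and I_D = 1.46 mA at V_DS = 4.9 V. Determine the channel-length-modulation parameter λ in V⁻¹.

With V_GS fixed, I_D ∝ (1 + λ V_DS) in saturation, so I_D2/I_D1 = (1 + λ V_DS2)/(1 + λ V_DS1).
1.46/1.22 = 1.197 = (1 + 4.9 λ)/(1 + 1.66 λ).
Solving: λ (I_D1 V_DS2 − I_D2 V_DS1) = I_D2 − I_D1, so λ = (1.46 − 1.22) / (1.22 × 4.9 − 1.46 × 1.66) = 0.24 / 3.55 = 0.0675 V⁻¹.

λ = 0.0675 V⁻¹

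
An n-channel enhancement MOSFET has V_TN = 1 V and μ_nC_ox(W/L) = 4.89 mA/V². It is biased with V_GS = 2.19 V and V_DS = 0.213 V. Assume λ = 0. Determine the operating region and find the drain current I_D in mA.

Triode; I_D = 1.13 mA

V_ov = V_GS − V_TN = 2.19 − 1 = 1.19 V.
Since V_DS = 0.213 V < V_ov = 1.19 V, the device is in the triode region.
I_D = k_n [V_ov · V_DS − ½ V_DS²] = 4.89 × [1.19 × 0.213 − 0.5 × 0.213²] = 1.13 mA.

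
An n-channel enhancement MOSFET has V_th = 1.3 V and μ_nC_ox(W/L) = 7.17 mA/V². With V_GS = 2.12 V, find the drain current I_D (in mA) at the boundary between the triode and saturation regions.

At the boundary V_DS = V_ov = V_GS − V_th = 2.12 − 1.3 = 0.82 V.
I_D = ½ k_n V_ov² = 0.5 × 7.17 × 0.82² = 2.41 mA.

I_D = 2.41 mA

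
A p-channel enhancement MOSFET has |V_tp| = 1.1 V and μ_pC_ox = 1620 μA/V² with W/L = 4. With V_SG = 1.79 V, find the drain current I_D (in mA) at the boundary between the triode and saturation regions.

At the boundary V_SD = V_ov = V_SG − |V_tp| = 1.79 − 1.1 = 0.69 V.
k_p = μ_pC_ox · (W/L) = 6.48 mA/V².
I_D = ½ k_p V_ov² = 0.5 × 6.48 × 0.69² = 1.54 mA.

I_D = 1.54 mA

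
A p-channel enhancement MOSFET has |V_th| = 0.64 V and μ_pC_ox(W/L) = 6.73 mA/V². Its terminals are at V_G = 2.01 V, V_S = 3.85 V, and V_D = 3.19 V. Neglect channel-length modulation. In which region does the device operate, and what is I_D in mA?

V_SG = V_S − V_G = 3.85 − 2.01 = 1.84 V; V_SD = V_S − V_D = 3.85 − 3.19 = 0.66 V.
V_ov = V_SG − |V_th| = 1.84 − 0.64 = 1.2 V.
Since V_SD = 0.66 V < V_ov = 1.2 V, the device is in the triode region.
I_D = k_p [V_ov · V_SD − ½ V_SD²] = 6.73 × [1.2 × 0.66 − 0.5 × 0.66²] = 3.86 mA.

Triode; I_D = 3.86 mA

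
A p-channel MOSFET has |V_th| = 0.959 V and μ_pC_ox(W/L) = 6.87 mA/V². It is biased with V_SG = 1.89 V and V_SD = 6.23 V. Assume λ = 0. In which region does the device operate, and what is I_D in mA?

V_ov = V_SG − |V_th| = 1.89 − 0.959 = 0.931 V.
Since V_SD = 6.23 V ≥ V_ov = 0.931 V, the device is in saturation.
I_D = ½ k_p V_ov² = 0.5 × 6.87 × 0.931² = 2.98 mA.

Saturation; I_D = 2.98 mA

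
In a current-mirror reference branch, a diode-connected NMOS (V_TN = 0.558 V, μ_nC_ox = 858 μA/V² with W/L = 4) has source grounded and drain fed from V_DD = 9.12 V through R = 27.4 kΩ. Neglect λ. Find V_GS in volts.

With gate tied to drain, V_GS = V_DS ≥ V_GS − V_TN, so the device is in saturation.
k_n = μ_nC_ox · (W/L) = 3.432 mA/V².
KCL at the drain: ½ k_n (V_GS − V_TN)² = (V_DD − V_GS)/R.
Let x = V_GS − 0.558. Then 47 x² + x − 8.562 = 0, giving x = 0.416 V (positive root), so V_GS = 0.974 V.
I_D = (V_DD − V_GS)/R = (9.12 − 0.974) / 27.4 = 0.297 mA.

V_GS = 0.974 V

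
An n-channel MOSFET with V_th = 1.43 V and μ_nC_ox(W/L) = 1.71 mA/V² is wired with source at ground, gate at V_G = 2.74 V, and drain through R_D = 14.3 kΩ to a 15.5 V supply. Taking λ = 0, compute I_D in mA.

V_GS = V_G = 2.74 V, so V_ov = 2.74 − 1.43 = 1.31 V.
Assume saturation: I_D = ½ k_n V_ov² = 0.5 × 1.71 × 1.31² = 1.47 mA, giving V_DS = V_DD − I_D R_D = 15.5 − 1.47 × 14.3 = -5.48 V.
But -5.48 V < V_ov = 1.31 V, so the device is actually in triode.
In triode I_D = k_n[V_ov V_DS − ½ V_DS²] and I_D = (V_DD − V_DS)/R_D. Equating: 12.2 V_DS² − 33.03 V_DS + 15.5 = 0, giving V_DS = 0.604 V (the root below V_ov).
I_D = (15.5 − 0.604) / 14.3 = 1.04 mA.

I_D = 1.04 mA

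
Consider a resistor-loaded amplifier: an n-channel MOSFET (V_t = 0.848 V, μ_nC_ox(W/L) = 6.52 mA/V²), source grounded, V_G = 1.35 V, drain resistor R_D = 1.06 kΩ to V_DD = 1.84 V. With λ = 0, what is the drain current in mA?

V_GS = V_G = 1.35 V, so V_ov = 1.35 − 0.848 = 0.502 V.
Assume saturation: I_D = ½ k_n V_ov² = 0.5 × 6.52 × 0.502² = 0.822 mA, giving V_DS = V_DD − I_D R_D = 1.84 − 0.822 × 1.06 = 0.969 V.
V_DS = 0.969 V ≥ V_ov = 0.502 V, confirming saturation.

I_D = 0.822 mA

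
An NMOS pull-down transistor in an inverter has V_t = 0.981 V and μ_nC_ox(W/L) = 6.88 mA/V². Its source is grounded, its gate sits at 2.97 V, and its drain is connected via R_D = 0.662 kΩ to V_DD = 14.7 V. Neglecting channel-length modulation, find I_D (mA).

I_D = 13.6 mA

V_GS = V_G = 2.97 V, so V_ov = 2.97 − 0.981 = 1.99 V.
Assume saturation: I_D = ½ k_n V_ov² = 0.5 × 6.88 × 1.99² = 13.6 mA, giving V_DS = V_DD − I_D R_D = 14.7 − 13.6 × 0.662 = 5.69 V.
V_DS = 5.69 V ≥ V_ov = 1.99 V, confirming saturation.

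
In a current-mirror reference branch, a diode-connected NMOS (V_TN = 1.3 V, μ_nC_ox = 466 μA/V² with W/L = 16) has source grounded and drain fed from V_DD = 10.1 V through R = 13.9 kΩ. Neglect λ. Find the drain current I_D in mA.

I_D = 0.604 mA

With gate tied to drain, V_GS = V_DS ≥ V_GS − V_TN, so the device is in saturation.
k_n = μ_nC_ox · (W/L) = 7.456 mA/V².
KCL at the drain: ½ k_n (V_GS − V_TN)² = (V_DD − V_GS)/R.
Let x = V_GS − 1.3. Then 51.8 x² + x − 8.8 = 0, giving x = 0.403 V (positive root), so V_GS = 1.7 V.
I_D = (V_DD − V_GS)/R = (10.1 − 1.7) / 13.9 = 0.604 mA.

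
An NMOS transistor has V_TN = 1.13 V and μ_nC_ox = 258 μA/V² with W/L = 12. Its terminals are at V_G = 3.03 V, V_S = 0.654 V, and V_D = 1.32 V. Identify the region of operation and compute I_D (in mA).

V_GS = V_G − V_S = 3.03 − 0.654 = 2.38 V; V_DS = V_D − V_S = 1.32 − 0.654 = 0.666 V.
k_n = μ_nC_ox · (W/L) = 3.096 mA/V².
V_ov = V_GS − V_TN = 2.38 − 1.13 = 1.25 V.
Since V_DS = 0.666 V < V_ov = 1.25 V, the device is in the triode region.
I_D = k_n [V_ov · V_DS − ½ V_DS²] = 3.096 × [1.25 × 0.666 − 0.5 × 0.666²] = 1.88 mA.

Triode; I_D = 1.88 mA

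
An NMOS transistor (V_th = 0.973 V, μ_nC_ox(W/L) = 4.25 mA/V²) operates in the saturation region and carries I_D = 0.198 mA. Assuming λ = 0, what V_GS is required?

V_GS = 1.28 V

In saturation I_D = ½ k_n (V_GS − V_th)², so V_GS − V_th = √(2 I_D / k_n) = √(2 × 0.198 / 4.25) = 0.305 V.
V_GS = 0.973 + 0.305 = 1.28 V.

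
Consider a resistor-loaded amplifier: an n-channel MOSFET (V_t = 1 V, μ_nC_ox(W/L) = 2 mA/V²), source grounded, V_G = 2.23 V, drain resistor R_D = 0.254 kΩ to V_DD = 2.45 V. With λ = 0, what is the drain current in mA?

I_D = 1.51 mA

V_GS = V_G = 2.23 V, so V_ov = 2.23 − 1 = 1.23 V.
Assume saturation: I_D = ½ k_n V_ov² = 0.5 × 2 × 1.23² = 1.51 mA, giving V_DS = V_DD − I_D R_D = 2.45 − 1.51 × 0.254 = 2.07 V.
V_DS = 2.07 V ≥ V_ov = 1.23 V, confirming saturation.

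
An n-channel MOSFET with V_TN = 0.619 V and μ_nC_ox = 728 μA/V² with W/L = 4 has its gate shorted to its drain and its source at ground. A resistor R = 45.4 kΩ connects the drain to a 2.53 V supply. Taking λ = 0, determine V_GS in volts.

V_GS = 0.782 V

With gate tied to drain, V_GS = V_DS ≥ V_GS − V_TN, so the device is in saturation.
k_n = μ_nC_ox · (W/L) = 2.912 mA/V².
KCL at the drain: ½ k_n (V_GS − V_TN)² = (V_DD − V_GS)/R.
Let x = V_GS − 0.619. Then 66.1 x² + x − 1.911 = 0, giving x = 0.163 V (positive root), so V_GS = 0.782 V.
I_D = (V_DD − V_GS)/R = (2.53 − 0.782) / 45.4 = 0.0385 mA.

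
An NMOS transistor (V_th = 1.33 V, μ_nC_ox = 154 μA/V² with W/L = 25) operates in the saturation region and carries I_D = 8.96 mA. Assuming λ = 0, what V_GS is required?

k_n = μ_nC_ox · (W/L) = 3.85 mA/V².
In saturation I_D = ½ k_n (V_GS − V_th)², so V_GS − V_th = √(2 I_D / k_n) = √(2 × 8.96 / 3.85) = 2.16 V.
V_GS = 1.33 + 2.16 = 3.49 V.

V_GS = 3.49 V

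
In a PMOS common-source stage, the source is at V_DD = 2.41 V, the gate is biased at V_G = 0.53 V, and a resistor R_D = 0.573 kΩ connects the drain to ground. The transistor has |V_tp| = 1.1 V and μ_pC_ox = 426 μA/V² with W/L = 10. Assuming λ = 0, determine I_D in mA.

I_D = 1.30 mA

V_SG = V_DD − V_G = 2.41 − 0.53 = 1.88 V, so V_ov = 1.88 − 1.1 = 0.78 V.
k_p = μ_pC_ox · (W/L) = 4.26 mA/V².
Assume saturation: I_D = ½ k_p V_ov² = 0.5 × 4.26 × 0.78² = 1.3 mA, giving V_SD = V_DD − I_D R_D = 2.41 − 1.3 × 0.573 = 1.67 V.
V_SD = 1.67 V ≥ V_ov = 0.78 V, confirming saturation.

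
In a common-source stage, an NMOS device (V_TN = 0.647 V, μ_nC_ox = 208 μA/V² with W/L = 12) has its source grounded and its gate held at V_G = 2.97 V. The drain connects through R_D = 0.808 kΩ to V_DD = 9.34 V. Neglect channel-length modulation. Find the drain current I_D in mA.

V_GS = V_G = 2.97 V, so V_ov = 2.97 − 0.647 = 2.32 V.
k_n = μ_nC_ox · (W/L) = 2.496 mA/V².
Assume saturation: I_D = ½ k_n V_ov² = 0.5 × 2.496 × 2.32² = 6.73 mA, giving V_DS = V_DD − I_D R_D = 9.34 − 6.73 × 0.808 = 3.9 V.
V_DS = 3.9 V ≥ V_ov = 2.32 V, confirming saturation.

I_D = 6.73 mA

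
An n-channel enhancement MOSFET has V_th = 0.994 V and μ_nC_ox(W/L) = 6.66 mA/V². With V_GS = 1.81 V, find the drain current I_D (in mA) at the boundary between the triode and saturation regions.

I_D = 2.22 mA

At the boundary V_DS = V_ov = V_GS − V_th = 1.81 − 0.994 = 0.816 V.
I_D = ½ k_n V_ov² = 0.5 × 6.66 × 0.816² = 2.22 mA.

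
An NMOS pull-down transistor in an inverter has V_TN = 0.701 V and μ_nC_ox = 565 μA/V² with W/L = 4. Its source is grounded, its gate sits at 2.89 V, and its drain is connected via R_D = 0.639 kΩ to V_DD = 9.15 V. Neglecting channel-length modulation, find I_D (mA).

V_GS = V_G = 2.89 V, so V_ov = 2.89 − 0.701 = 2.19 V.
k_n = μ_nC_ox · (W/L) = 2.26 mA/V².
Assume saturation: I_D = ½ k_n V_ov² = 0.5 × 2.26 × 2.19² = 5.41 mA, giving V_DS = V_DD − I_D R_D = 9.15 − 5.41 × 0.639 = 5.69 V.
V_DS = 5.69 V ≥ V_ov = 2.19 V, confirming saturation.

I_D = 5.41 mA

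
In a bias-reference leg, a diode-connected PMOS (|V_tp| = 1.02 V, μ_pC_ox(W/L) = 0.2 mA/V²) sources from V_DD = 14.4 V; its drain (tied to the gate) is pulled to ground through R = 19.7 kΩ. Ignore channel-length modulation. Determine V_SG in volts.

V_SG = 3.38 V

With gate tied to drain, V_SG = V_SD ≥ V_SG − |V_tp|, so the device is in saturation.
KCL at the drain: ½ k_p (V_SG − |V_tp|)² = (V_DD − V_SG)/R.
Let x = V_SG − 1.02. Then 1.97 x² + x − 13.38 = 0, giving x = 2.36 V (positive root), so V_SG = 3.38 V.
I_D = (V_DD − V_SG)/R = (14.4 − 3.38) / 19.7 = 0.559 mA.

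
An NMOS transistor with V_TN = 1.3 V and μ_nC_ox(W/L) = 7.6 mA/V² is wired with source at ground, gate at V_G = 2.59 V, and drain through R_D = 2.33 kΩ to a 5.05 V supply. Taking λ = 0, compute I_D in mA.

V_GS = V_G = 2.59 V, so V_ov = 2.59 − 1.3 = 1.29 V.
Assume saturation: I_D = ½ k_n V_ov² = 0.5 × 7.6 × 1.29² = 6.32 mA, giving V_DS = V_DD − I_D R_D = 5.05 − 6.32 × 2.33 = -9.68 V.
But -9.68 V < V_ov = 1.29 V, so the device is actually in triode.
In triode I_D = k_n[V_ov V_DS − ½ V_DS²] and I_D = (V_DD − V_DS)/R_D. Equating: 8.85 V_DS² − 23.84 V_DS + 5.05 = 0, giving V_DS = 0.232 V (the root below V_ov).
I_D = (5.05 − 0.232) / 2.33 = 2.07 mA.

I_D = 2.07 mA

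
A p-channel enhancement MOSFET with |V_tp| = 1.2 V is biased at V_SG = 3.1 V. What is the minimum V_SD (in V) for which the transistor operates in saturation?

The boundary between triode and saturation is V_SD = V_SG − |V_tp| = V_ov.
V_ov = 3.1 − 1.2 = 1.9 V.

V_SD,sat = 1.90 V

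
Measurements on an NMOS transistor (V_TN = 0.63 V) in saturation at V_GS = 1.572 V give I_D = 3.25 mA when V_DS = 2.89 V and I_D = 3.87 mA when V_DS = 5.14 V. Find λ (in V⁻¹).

λ = 0.112 V⁻¹

With V_GS fixed, I_D ∝ (1 + λ V_DS) in saturation, so I_D2/I_D1 = (1 + λ V_DS2)/(1 + λ V_DS1).
3.87/3.25 = 1.191 = (1 + 5.14 λ)/(1 + 2.89 λ).
Solving: λ (I_D1 V_DS2 − I_D2 V_DS1) = I_D2 − I_D1, so λ = (3.87 − 3.25) / (3.25 × 5.14 − 3.87 × 2.89) = 0.62 / 5.52 = 0.112 V⁻¹.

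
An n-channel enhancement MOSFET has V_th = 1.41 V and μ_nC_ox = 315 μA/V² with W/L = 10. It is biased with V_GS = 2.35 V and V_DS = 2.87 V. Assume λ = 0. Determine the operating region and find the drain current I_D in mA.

Saturation; I_D = 1.39 mA

k_n = μ_nC_ox · (W/L) = 3.15 mA/V².
V_ov = V_GS − V_th = 2.35 − 1.41 = 0.94 V.
Since V_DS = 2.87 V ≥ V_ov = 0.94 V, the device is in saturation.
I_D = ½ k_n V_ov² = 0.5 × 3.15 × 0.94² = 1.39 mA.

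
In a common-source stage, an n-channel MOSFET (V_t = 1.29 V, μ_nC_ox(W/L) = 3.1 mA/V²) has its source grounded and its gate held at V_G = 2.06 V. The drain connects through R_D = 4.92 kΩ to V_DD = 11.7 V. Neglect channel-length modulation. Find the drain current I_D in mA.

I_D = 0.919 mA

V_GS = V_G = 2.06 V, so V_ov = 2.06 − 1.29 = 0.77 V.
Assume saturation: I_D = ½ k_n V_ov² = 0.5 × 3.1 × 0.77² = 0.919 mA, giving V_DS = V_DD − I_D R_D = 11.7 − 0.919 × 4.92 = 7.18 V.
V_DS = 7.18 V ≥ V_ov = 0.77 V, confirming saturation.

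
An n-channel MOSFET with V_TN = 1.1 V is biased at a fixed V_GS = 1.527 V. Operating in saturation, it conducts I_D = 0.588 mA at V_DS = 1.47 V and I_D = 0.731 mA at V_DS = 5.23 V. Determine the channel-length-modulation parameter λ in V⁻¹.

With V_GS fixed, I_D ∝ (1 + λ V_DS) in saturation, so I_D2/I_D1 = (1 + λ V_DS2)/(1 + λ V_DS1).
0.731/0.588 = 1.243 = (1 + 5.23 λ)/(1 + 1.47 λ).
Solving: λ (I_D1 V_DS2 − I_D2 V_DS1) = I_D2 − I_D1, so λ = (0.731 − 0.588) / (0.588 × 5.23 − 0.731 × 1.47) = 0.143 / 2 = 0.0715 V⁻¹.

λ = 0.0715 V⁻¹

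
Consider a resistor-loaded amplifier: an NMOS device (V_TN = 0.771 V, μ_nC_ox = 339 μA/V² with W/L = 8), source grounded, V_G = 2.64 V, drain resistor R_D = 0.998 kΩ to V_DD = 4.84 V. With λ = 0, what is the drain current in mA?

I_D = 3.81 mA

V_GS = V_G = 2.64 V, so V_ov = 2.64 − 0.771 = 1.87 V.
k_n = μ_nC_ox · (W/L) = 2.712 mA/V².
Assume saturation: I_D = ½ k_n V_ov² = 0.5 × 2.712 × 1.87² = 4.74 mA, giving V_DS = V_DD − I_D R_D = 4.84 − 4.74 × 0.998 = 0.113 V.
But 0.113 V < V_ov = 1.87 V, so the device is actually in triode.
In triode I_D = k_n[V_ov V_DS − ½ V_DS²] and I_D = (V_DD − V_DS)/R_D. Equating: 1.35 V_DS² − 6.059 V_DS + 4.84 = 0, giving V_DS = 1.04 V (the root below V_ov).
I_D = (4.84 − 1.04) / 0.998 = 3.81 mA.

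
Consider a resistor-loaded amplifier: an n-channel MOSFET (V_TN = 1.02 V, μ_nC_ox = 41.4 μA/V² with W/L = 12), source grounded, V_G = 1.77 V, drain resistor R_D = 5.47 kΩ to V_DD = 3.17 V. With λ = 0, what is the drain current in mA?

I_D = 0.140 mA

V_GS = V_G = 1.77 V, so V_ov = 1.77 − 1.02 = 0.75 V.
k_n = μ_nC_ox · (W/L) = 0.4968 mA/V².
Assume saturation: I_D = ½ k_n V_ov² = 0.5 × 0.4968 × 0.75² = 0.14 mA, giving V_DS = V_DD − I_D R_D = 3.17 − 0.14 × 5.47 = 2.41 V.
V_DS = 2.41 V ≥ V_ov = 0.75 V, confirming saturation.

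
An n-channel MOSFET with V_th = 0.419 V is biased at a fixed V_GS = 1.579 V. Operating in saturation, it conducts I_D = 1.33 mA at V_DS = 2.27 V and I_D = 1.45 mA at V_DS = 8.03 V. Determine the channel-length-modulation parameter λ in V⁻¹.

With V_GS fixed, I_D ∝ (1 + λ V_DS) in saturation, so I_D2/I_D1 = (1 + λ V_DS2)/(1 + λ V_DS1).
1.45/1.33 = 1.09 = (1 + 8.03 λ)/(1 + 2.27 λ).
Solving: λ (I_D1 V_DS2 − I_D2 V_DS1) = I_D2 − I_D1, so λ = (1.45 − 1.33) / (1.33 × 8.03 − 1.45 × 2.27) = 0.12 / 7.39 = 0.0162 V⁻¹.

λ = 0.0162 V⁻¹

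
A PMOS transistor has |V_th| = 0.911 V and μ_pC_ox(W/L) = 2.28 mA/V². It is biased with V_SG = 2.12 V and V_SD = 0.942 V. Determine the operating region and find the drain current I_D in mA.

V_ov = V_SG − |V_th| = 2.12 − 0.911 = 1.21 V.
Since V_SD = 0.942 V < V_ov = 1.21 V, the device is in the triode region.
I_D = k_p [V_ov · V_SD − ½ V_SD²] = 2.28 × [1.21 × 0.942 − 0.5 × 0.942²] = 1.59 mA.

Triode; I_D = 1.59 mA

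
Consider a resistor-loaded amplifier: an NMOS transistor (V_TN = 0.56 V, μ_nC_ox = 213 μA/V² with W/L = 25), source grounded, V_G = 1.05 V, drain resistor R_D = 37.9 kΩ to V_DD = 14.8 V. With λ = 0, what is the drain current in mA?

I_D = 0.386 mA

V_GS = V_G = 1.05 V, so V_ov = 1.05 − 0.56 = 0.49 V.
k_n = μ_nC_ox · (W/L) = 5.325 mA/V².
Assume saturation: I_D = ½ k_n V_ov² = 0.5 × 5.325 × 0.49² = 0.639 mA, giving V_DS = V_DD − I_D R_D = 14.8 − 0.639 × 37.9 = -9.43 V.
But -9.43 V < V_ov = 0.49 V, so the device is actually in triode.
In triode I_D = k_n[V_ov V_DS − ½ V_DS²] and I_D = (V_DD − V_DS)/R_D. Equating: 101 V_DS² − 99.89 V_DS + 14.8 = 0, giving V_DS = 0.181 V (the root below V_ov).
I_D = (14.8 − 0.181) / 37.9 = 0.386 mA.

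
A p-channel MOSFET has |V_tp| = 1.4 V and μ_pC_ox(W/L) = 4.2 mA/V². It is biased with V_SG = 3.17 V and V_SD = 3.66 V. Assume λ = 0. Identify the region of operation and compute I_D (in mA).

Saturation; I_D = 6.58 mA

V_ov = V_SG − |V_tp| = 3.17 − 1.4 = 1.77 V.
Since V_SD = 3.66 V ≥ V_ov = 1.77 V, the device is in saturation.
I_D = ½ k_p V_ov² = 0.5 × 4.2 × 1.77² = 6.58 mA.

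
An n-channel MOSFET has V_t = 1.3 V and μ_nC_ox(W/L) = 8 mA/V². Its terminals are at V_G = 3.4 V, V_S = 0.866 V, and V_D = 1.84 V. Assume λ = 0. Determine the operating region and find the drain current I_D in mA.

Triode; I_D = 5.82 mA

V_GS = V_G − V_S = 3.4 − 0.866 = 2.53 V; V_DS = V_D − V_S = 1.84 − 0.866 = 0.974 V.
V_ov = V_GS − V_t = 2.53 − 1.3 = 1.23 V.
Since V_DS = 0.974 V < V_ov = 1.23 V, the device is in the triode region.
I_D = k_n [V_ov · V_DS − ½ V_DS²] = 8 × [1.23 × 0.974 − 0.5 × 0.974²] = 5.82 mA.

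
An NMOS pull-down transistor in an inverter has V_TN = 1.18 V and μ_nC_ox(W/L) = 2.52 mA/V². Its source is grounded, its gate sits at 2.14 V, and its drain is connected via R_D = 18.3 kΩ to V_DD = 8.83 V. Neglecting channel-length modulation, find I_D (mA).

V_GS = V_G = 2.14 V, so V_ov = 2.14 − 1.18 = 0.96 V.
Assume saturation: I_D = ½ k_n V_ov² = 0.5 × 2.52 × 0.96² = 1.16 mA, giving V_DS = V_DD − I_D R_D = 8.83 − 1.16 × 18.3 = -12.4 V.
But -12.4 V < V_ov = 0.96 V, so the device is actually in triode.
In triode I_D = k_n[V_ov V_DS − ½ V_DS²] and I_D = (V_DD − V_DS)/R_D. Equating: 23.1 V_DS² − 45.27 V_DS + 8.83 = 0, giving V_DS = 0.22 V (the root below V_ov).
I_D = (8.83 − 0.22) / 18.3 = 0.471 mA.

I_D = 0.471 mA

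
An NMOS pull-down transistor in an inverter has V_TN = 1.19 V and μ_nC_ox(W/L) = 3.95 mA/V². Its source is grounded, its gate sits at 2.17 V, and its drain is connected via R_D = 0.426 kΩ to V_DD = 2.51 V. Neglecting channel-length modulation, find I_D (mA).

V_GS = V_G = 2.17 V, so V_ov = 2.17 − 1.19 = 0.98 V.
Assume saturation: I_D = ½ k_n V_ov² = 0.5 × 3.95 × 0.98² = 1.9 mA, giving V_DS = V_DD − I_D R_D = 2.51 − 1.9 × 0.426 = 1.7 V.
V_DS = 1.7 V ≥ V_ov = 0.98 V, confirming saturation.

I_D = 1.90 mA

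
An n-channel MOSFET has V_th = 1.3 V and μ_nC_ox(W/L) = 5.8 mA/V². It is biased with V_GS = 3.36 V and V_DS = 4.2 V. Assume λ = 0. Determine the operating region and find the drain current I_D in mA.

V_ov = V_GS − V_th = 3.36 − 1.3 = 2.06 V.
Since V_DS = 4.2 V ≥ V_ov = 2.06 V, the device is in saturation.
I_D = ½ k_n V_ov² = 0.5 × 5.8 × 2.06² = 12.3 mA.

Saturation; I_D = 12.3 mA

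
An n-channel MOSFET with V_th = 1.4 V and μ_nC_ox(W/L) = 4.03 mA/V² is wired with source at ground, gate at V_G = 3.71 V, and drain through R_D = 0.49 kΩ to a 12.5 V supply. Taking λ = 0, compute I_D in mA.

I_D = 10.8 mA

V_GS = V_G = 3.71 V, so V_ov = 3.71 − 1.4 = 2.31 V.
Assume saturation: I_D = ½ k_n V_ov² = 0.5 × 4.03 × 2.31² = 10.8 mA, giving V_DS = V_DD − I_D R_D = 12.5 − 10.8 × 0.49 = 7.23 V.
V_DS = 7.23 V ≥ V_ov = 2.31 V, confirming saturation.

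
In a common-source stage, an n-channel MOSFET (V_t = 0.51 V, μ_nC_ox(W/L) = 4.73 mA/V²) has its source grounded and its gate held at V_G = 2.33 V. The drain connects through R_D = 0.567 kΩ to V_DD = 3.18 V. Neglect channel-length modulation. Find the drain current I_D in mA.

I_D = 4.49 mA

V_GS = V_G = 2.33 V, so V_ov = 2.33 − 0.51 = 1.82 V.
Assume saturation: I_D = ½ k_n V_ov² = 0.5 × 4.73 × 1.82² = 7.83 mA, giving V_DS = V_DD − I_D R_D = 3.18 − 7.83 × 0.567 = -1.26 V.
But -1.26 V < V_ov = 1.82 V, so the device is actually in triode.
In triode I_D = k_n[V_ov V_DS − ½ V_DS²] and I_D = (V_DD − V_DS)/R_D. Equating: 1.34 V_DS² − 5.881 V_DS + 3.18 = 0, giving V_DS = 0.632 V (the root below V_ov).
I_D = (3.18 − 0.632) / 0.567 = 4.49 mA.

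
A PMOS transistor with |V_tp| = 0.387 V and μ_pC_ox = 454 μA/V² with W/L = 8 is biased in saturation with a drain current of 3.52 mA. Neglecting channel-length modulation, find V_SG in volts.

k_p = μ_pC_ox · (W/L) = 3.632 mA/V².
In saturation I_D = ½ k_p (V_SG − |V_tp|)², so V_SG − |V_tp| = √(2 I_D / k_p) = √(2 × 3.52 / 3.632) = 1.39 V.
V_SG = 0.387 + 1.39 = 1.78 V.

V_SG = 1.78 V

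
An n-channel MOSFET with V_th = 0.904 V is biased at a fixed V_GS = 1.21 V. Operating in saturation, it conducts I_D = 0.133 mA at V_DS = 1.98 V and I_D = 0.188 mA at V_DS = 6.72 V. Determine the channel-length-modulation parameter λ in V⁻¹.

λ = 0.105 V⁻¹

With V_GS fixed, I_D ∝ (1 + λ V_DS) in saturation, so I_D2/I_D1 = (1 + λ V_DS2)/(1 + λ V_DS1).
0.188/0.133 = 1.414 = (1 + 6.72 λ)/(1 + 1.98 λ).
Solving: λ (I_D1 V_DS2 − I_D2 V_DS1) = I_D2 − I_D1, so λ = (0.188 − 0.133) / (0.133 × 6.72 − 0.188 × 1.98) = 0.055 / 0.522 = 0.105 V⁻¹.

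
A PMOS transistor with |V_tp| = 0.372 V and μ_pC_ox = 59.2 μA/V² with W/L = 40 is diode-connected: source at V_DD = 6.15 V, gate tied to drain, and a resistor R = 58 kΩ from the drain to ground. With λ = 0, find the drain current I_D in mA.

With gate tied to drain, V_SG = V_SD ≥ V_SG − |V_tp|, so the device is in saturation.
k_p = μ_pC_ox · (W/L) = 2.368 mA/V².
KCL at the drain: ½ k_p (V_SG − |V_tp|)² = (V_DD − V_SG)/R.
Let x = V_SG − 0.372. Then 68.7 x² + x − 5.778 = 0, giving x = 0.283 V (positive root), so V_SG = 0.655 V.
I_D = (V_DD − V_SG)/R = (6.15 − 0.655) / 58 = 0.0947 mA.

I_D = 0.0947 mA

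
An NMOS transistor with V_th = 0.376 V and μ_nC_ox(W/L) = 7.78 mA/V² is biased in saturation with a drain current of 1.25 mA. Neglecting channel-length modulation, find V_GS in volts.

In saturation I_D = ½ k_n (V_GS − V_th)², so V_GS − V_th = √(2 I_D / k_n) = √(2 × 1.25 / 7.78) = 0.567 V.
V_GS = 0.376 + 0.567 = 0.943 V.

V_GS = 0.943 V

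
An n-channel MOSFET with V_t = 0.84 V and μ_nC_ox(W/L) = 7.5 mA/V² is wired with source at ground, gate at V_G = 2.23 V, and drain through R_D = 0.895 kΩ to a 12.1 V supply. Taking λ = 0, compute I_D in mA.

V_GS = V_G = 2.23 V, so V_ov = 2.23 − 0.84 = 1.39 V.
Assume saturation: I_D = ½ k_n V_ov² = 0.5 × 7.5 × 1.39² = 7.25 mA, giving V_DS = V_DD − I_D R_D = 12.1 − 7.25 × 0.895 = 5.62 V.
V_DS = 5.62 V ≥ V_ov = 1.39 V, confirming saturation.

I_D = 7.25 mA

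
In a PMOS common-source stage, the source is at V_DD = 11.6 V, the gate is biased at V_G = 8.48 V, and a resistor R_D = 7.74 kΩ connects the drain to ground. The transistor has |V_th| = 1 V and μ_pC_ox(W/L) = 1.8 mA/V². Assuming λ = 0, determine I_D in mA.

V_SG = V_DD − V_G = 11.6 − 8.48 = 3.12 V, so V_ov = 3.12 − 1 = 2.12 V.
Assume saturation: I_D = ½ k_p V_ov² = 0.5 × 1.8 × 2.12² = 4.04 mA, giving V_SD = V_DD − I_D R_D = 11.6 − 4.04 × 7.74 = -19.7 V.
But -19.7 V < V_ov = 2.12 V, so the device is actually in triode.
In triode I_D = k_p[V_ov V_SD − ½ V_SD²] and I_D = (V_DD − V_SD)/R_D. Equating: 6.97 V_SD² − 30.54 V_SD + 11.6 = 0, giving V_SD = 0.42 V (the root below V_ov).
I_D = (11.6 − 0.42) / 7.74 = 1.44 mA.

I_D = 1.44 mA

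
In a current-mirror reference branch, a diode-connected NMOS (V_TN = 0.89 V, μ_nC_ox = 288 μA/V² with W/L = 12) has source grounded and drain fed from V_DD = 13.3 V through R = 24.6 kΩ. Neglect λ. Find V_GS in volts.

V_GS = 1.42 V

With gate tied to drain, V_GS = V_DS ≥ V_GS − V_TN, so the device is in saturation.
k_n = μ_nC_ox · (W/L) = 3.456 mA/V².
KCL at the drain: ½ k_n (V_GS − V_TN)² = (V_DD − V_GS)/R.
Let x = V_GS − 0.89. Then 42.5 x² + x − 12.41 = 0, giving x = 0.529 V (positive root), so V_GS = 1.42 V.
I_D = (V_DD − V_GS)/R = (13.3 − 1.42) / 24.6 = 0.483 mA.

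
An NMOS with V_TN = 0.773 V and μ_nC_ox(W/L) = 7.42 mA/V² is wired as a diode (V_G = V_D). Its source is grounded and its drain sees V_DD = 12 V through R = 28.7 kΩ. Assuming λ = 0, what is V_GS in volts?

V_GS = 1.09 V

With gate tied to drain, V_GS = V_DS ≥ V_GS − V_TN, so the device is in saturation.
KCL at the drain: ½ k_n (V_GS − V_TN)² = (V_DD − V_GS)/R.
Let x = V_GS − 0.773. Then 106 x² + x − 11.23 = 0, giving x = 0.32 V (positive root), so V_GS = 1.09 V.
I_D = (V_DD − V_GS)/R = (12 − 1.09) / 28.7 = 0.38 mA.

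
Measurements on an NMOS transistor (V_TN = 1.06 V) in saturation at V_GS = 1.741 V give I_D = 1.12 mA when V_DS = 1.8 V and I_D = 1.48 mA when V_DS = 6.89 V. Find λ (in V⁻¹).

With V_GS fixed, I_D ∝ (1 + λ V_DS) in saturation, so I_D2/I_D1 = (1 + λ V_DS2)/(1 + λ V_DS1).
1.48/1.12 = 1.321 = (1 + 6.89 λ)/(1 + 1.8 λ).
Solving: λ (I_D1 V_DS2 − I_D2 V_DS1) = I_D2 − I_D1, so λ = (1.48 − 1.12) / (1.12 × 6.89 − 1.48 × 1.8) = 0.36 / 5.05 = 0.0712 V⁻¹.

λ = 0.0712 V⁻¹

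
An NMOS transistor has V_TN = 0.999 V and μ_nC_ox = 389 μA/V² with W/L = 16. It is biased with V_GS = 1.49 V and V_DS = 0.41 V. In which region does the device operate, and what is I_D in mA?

Triode; I_D = 0.730 mA

k_n = μ_nC_ox · (W/L) = 6.224 mA/V².
V_ov = V_GS − V_TN = 1.49 − 0.999 = 0.491 V.
Since V_DS = 0.41 V < V_ov = 0.491 V, the device is in the triode region.
I_D = k_n [V_ov · V_DS − ½ V_DS²] = 6.224 × [0.491 × 0.41 − 0.5 × 0.41²] = 0.73 mA.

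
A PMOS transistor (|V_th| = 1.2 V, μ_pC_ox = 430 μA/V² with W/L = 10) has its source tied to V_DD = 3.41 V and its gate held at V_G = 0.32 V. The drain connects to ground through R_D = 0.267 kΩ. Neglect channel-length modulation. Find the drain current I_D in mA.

I_D = 7.29 mA

V_SG = V_DD − V_G = 3.41 − 0.32 = 3.09 V, so V_ov = 3.09 − 1.2 = 1.89 V.
k_p = μ_pC_ox · (W/L) = 4.3 mA/V².
Assume saturation: I_D = ½ k_p V_ov² = 0.5 × 4.3 × 1.89² = 7.68 mA, giving V_SD = V_DD − I_D R_D = 3.41 − 7.68 × 0.267 = 1.36 V.
But 1.36 V < V_ov = 1.89 V, so the device is actually in triode.
In triode I_D = k_p[V_ov V_SD − ½ V_SD²] and I_D = (V_DD − V_SD)/R_D. Equating: 0.574 V_SD² − 3.17 V_SD + 3.41 = 0, giving V_SD = 1.46 V (the root below V_ov).
I_D = (3.41 − 1.46) / 0.267 = 7.29 mA.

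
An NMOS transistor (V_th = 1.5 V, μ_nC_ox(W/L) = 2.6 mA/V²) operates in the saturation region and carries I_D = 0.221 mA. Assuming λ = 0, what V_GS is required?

V_GS = 1.91 V

In saturation I_D = ½ k_n (V_GS − V_th)², so V_GS − V_th = √(2 I_D / k_n) = √(2 × 0.221 / 2.6) = 0.412 V.
V_GS = 1.5 + 0.412 = 1.91 V.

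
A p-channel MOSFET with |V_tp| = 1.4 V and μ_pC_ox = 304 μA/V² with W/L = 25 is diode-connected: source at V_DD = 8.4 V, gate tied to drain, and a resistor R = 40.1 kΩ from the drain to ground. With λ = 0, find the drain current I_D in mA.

With gate tied to drain, V_SG = V_SD ≥ V_SG − |V_tp|, so the device is in saturation.
k_p = μ_pC_ox · (W/L) = 7.6 mA/V².
KCL at the drain: ½ k_p (V_SG − |V_tp|)² = (V_DD − V_SG)/R.
Let x = V_SG − 1.4. Then 152 x² + x − 7 = 0, giving x = 0.211 V (positive root), so V_SG = 1.61 V.
I_D = (V_DD − V_SG)/R = (8.4 − 1.61) / 40.1 = 0.169 mA.

I_D = 0.169 mA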